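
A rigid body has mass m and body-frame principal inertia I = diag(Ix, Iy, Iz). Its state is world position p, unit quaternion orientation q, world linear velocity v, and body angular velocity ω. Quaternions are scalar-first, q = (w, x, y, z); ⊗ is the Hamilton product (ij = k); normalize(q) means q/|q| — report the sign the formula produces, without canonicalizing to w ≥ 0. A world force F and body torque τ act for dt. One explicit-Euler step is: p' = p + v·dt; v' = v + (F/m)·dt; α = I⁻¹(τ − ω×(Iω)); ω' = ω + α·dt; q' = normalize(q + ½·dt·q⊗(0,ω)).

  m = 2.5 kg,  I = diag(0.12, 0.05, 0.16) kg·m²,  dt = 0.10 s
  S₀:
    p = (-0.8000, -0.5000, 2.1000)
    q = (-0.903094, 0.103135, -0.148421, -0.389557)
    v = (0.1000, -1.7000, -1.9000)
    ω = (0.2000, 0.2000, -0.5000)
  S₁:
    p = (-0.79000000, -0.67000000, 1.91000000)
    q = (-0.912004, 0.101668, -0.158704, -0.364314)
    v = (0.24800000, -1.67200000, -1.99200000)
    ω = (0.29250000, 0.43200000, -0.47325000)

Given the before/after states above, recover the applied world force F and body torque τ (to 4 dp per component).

velocity change Δv = (0.14800000, 0.02800000, -0.09200000)
m·(v₁−v₀)/dt = (3.7000, 0.7000, -2.3000)
ω₁ − ω₀ = (0.09250000, 0.23200000, 0.02675000)
I·α + gyro = (0.1000, 0.1200, 0.0400)

F = (3.7000, 0.7000, -2.3000)
τ = (0.1000, 0.1200, 0.0400)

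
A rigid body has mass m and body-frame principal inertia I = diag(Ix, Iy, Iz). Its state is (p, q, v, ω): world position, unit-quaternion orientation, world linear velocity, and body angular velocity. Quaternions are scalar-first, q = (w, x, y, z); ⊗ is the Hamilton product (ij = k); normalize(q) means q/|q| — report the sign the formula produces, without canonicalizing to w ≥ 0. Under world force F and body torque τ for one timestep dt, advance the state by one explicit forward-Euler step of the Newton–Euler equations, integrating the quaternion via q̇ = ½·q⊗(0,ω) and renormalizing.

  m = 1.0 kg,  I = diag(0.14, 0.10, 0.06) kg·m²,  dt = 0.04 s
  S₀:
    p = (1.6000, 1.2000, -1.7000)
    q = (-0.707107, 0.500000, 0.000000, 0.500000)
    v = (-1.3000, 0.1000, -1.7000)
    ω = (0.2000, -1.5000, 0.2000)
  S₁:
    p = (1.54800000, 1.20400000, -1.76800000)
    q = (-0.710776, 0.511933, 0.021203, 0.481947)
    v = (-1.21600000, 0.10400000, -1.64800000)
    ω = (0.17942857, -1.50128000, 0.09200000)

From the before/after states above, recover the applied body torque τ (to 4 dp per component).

τ = (-0.0600, 0.0000, -0.1500)

ω₁ − ω₀ = (-0.02057143, -0.00128000, -0.10800000)
τ = I·(Δω/dt) + ω₀×(Iω₀) = (-0.0600, 0.0000, -0.1500)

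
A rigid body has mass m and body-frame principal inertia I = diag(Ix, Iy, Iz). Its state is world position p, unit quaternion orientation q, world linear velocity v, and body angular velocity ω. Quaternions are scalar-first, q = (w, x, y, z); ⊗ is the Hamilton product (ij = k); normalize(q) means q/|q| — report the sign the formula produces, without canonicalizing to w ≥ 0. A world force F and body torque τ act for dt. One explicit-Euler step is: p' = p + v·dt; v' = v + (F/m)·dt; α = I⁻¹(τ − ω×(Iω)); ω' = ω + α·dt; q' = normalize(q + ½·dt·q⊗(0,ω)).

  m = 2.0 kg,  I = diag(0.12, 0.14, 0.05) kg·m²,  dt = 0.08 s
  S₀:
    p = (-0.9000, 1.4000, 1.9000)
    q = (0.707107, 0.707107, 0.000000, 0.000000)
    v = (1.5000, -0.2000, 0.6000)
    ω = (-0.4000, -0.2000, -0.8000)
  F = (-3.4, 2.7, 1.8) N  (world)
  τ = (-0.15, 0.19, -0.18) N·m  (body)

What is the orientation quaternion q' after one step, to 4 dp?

q⊗(0,ω) = (0.2828428, -0.2828428, 0.4242642, -0.7071070)
updated quaternion q' = (0.7179, 0.6953, 0.0170, -0.0283)

q' = (0.7179, 0.6953, 0.0170, -0.0283)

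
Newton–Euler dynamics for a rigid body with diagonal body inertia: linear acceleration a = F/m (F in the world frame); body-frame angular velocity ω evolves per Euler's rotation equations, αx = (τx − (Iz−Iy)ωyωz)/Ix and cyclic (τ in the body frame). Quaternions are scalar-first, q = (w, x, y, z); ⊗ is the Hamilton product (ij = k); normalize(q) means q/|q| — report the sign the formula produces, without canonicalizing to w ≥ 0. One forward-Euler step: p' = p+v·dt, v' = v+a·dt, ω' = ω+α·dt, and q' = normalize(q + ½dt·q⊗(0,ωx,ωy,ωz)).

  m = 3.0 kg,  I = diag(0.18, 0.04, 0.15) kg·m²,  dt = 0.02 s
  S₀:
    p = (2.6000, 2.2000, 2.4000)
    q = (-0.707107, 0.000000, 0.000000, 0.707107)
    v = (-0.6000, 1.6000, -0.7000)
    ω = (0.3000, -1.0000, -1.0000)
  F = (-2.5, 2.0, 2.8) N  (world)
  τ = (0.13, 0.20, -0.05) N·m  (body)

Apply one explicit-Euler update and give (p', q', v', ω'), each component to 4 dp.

p' = (2.5880, 2.2320, 2.3860)
q' = (-0.7000, 0.0049, 0.0092, 0.7141)
v' = (-0.6167, 1.6133, -0.6813)
ω' = (0.3022, -0.8955, -1.0123)

p' = p + v·dt = (2.5880, 2.2320, 2.3860)
v + (F/m)dt = (-0.6167, 1.6133, -0.6813)
ω×(Iω) gyroscopic = (0.1100, -0.0090, 0.0420)
angular accel α = (0.1111, 5.2250, -0.6133)
new body rate ω' = (0.3022, -0.8955, -1.0123)
q⊗(0,ω) = (0.7071070, 0.4949749, 0.9192391, 0.7071070)
q' = normalize(q + ½dt·q⊗(0,ω)) = (-0.7000, 0.0049, 0.0092, 0.7141)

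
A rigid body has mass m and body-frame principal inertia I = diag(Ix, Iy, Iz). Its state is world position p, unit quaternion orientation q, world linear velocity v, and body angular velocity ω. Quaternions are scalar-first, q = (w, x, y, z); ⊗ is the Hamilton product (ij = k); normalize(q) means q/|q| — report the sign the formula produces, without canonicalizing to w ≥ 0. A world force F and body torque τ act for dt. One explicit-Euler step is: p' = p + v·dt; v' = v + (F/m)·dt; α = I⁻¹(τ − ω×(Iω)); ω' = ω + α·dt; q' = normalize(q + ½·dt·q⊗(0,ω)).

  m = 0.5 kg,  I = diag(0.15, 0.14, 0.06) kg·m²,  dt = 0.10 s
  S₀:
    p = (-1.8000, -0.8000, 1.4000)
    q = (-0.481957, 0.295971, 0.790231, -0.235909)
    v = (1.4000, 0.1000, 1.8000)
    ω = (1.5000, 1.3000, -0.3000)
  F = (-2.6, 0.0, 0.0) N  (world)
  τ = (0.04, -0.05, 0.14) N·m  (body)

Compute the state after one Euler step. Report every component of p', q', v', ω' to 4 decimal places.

p' = (-1.6600, -0.7900, 1.5800)
q' = (-0.5563, 0.2620, 0.7419, -0.2674)
v' = (0.8800, 0.1000, 1.8000)
ω' = (1.5059, 1.2932, -0.0342)

precession coupling ω×(Iω) = (0.0312, -0.0405, -0.0195)
angular accel α = (0.0587, -0.0679, 2.6583)
ω' = ω + α·dt = (1.5059, 1.2932, -0.0342)
q⊗(0,ω) = (-1.5420295, -0.6533231, -0.8916163, -0.6559971)
q + ½dt·q⊗(0,ω), renormalized = (-0.5563, 0.2620, 0.7419, -0.2674)
new position p' = (-1.6600, -0.7900, 1.5800)
v' = v + a·dt = (0.8800, 0.1000, 1.8000)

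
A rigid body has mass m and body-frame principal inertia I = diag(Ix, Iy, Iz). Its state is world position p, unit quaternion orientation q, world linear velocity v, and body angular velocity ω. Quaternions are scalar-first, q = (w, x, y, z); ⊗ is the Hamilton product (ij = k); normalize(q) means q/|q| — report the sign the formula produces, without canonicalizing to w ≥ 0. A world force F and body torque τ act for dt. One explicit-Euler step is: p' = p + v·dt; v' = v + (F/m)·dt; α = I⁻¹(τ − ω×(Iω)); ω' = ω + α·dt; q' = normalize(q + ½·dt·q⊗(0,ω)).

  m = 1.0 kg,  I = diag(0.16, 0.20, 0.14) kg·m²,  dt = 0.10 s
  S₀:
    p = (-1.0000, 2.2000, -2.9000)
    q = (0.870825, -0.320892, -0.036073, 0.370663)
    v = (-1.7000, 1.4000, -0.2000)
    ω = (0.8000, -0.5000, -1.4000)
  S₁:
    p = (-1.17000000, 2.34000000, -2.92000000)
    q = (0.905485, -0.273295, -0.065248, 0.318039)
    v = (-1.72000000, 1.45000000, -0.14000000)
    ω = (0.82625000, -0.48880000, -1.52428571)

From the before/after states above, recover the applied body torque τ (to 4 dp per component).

ω₁ − ω₀ = (0.02625000, 0.01120000, -0.12428571)
ω₀×(Iω₀) = (-0.0420, -0.0224, -0.0160)
I·α + gyro = (0.0000, 0.0000, -0.1900)

τ = (0.0000, 0.0000, -0.1900)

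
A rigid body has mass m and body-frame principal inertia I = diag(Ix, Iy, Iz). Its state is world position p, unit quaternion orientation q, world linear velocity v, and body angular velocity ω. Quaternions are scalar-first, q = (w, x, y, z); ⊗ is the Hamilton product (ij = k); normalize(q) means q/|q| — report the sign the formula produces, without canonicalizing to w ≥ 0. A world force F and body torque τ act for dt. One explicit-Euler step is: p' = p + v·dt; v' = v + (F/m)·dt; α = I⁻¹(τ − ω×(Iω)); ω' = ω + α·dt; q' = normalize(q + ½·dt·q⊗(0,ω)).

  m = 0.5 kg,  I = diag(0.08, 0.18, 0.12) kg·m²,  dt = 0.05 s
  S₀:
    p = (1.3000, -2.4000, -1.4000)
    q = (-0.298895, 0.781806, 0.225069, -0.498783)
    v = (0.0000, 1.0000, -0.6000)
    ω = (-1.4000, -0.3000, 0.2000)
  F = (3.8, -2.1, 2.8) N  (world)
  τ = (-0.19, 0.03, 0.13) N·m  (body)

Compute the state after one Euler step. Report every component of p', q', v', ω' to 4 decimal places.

p' = (1.3000, -2.3500, -1.4300)
q' = (-0.2672, 0.7891, 0.2407, -0.4979)
v' = (0.3800, 0.7900, -0.3200)
ω' = (-1.5210, -0.2948, 0.2367)

α = I⁻¹(τ − ω×Iω) = (-2.4200, 0.1044, 0.7333)
ω + α·dt = (-1.5210, -0.2948, 0.2367)
2q̇ = q⊗(0,ω) = (1.2618057, 0.3138319, 0.6316035, 0.0207758)
q + ½dt·q⊗(0,ω), renormalized = (-0.2672, 0.7891, 0.2407, -0.4979)
p + v·dt = (1.3000, -2.3500, -1.4300)
new velocity v' = (0.3800, 0.7900, -0.3200)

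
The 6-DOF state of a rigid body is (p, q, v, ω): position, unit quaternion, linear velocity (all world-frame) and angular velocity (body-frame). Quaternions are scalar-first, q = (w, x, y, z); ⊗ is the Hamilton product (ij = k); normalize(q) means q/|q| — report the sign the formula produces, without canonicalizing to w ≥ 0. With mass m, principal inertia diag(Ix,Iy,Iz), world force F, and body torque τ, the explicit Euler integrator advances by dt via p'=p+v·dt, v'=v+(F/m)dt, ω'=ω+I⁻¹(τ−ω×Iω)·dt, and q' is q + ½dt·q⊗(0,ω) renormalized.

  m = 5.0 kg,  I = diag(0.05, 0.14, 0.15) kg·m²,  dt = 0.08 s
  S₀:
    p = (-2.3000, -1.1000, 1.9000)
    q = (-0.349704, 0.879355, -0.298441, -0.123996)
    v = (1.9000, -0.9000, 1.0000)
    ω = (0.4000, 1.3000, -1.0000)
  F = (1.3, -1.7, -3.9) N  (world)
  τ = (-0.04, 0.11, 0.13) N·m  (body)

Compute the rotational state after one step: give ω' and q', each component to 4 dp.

ω' = (0.3568, 1.3400, -0.9556)
q' = (-0.3524, 0.8901, -0.2828, -0.0594)

gyro term ω×Iω = (-0.0130, 0.0400, 0.0468)
α = I⁻¹(τ − ω×Iω) = (-0.5400, 0.5000, 0.5547)
ω' = ω + α·dt = (0.3568, 1.3400, -0.9556)
2q̇ = q⊗(0,ω) = (-0.0877647, 0.3197542, 0.3751414, 1.6122419)
q' = normalize(q + ½dt·q⊗(0,ω)) = (-0.3524, 0.8901, -0.2828, -0.0594)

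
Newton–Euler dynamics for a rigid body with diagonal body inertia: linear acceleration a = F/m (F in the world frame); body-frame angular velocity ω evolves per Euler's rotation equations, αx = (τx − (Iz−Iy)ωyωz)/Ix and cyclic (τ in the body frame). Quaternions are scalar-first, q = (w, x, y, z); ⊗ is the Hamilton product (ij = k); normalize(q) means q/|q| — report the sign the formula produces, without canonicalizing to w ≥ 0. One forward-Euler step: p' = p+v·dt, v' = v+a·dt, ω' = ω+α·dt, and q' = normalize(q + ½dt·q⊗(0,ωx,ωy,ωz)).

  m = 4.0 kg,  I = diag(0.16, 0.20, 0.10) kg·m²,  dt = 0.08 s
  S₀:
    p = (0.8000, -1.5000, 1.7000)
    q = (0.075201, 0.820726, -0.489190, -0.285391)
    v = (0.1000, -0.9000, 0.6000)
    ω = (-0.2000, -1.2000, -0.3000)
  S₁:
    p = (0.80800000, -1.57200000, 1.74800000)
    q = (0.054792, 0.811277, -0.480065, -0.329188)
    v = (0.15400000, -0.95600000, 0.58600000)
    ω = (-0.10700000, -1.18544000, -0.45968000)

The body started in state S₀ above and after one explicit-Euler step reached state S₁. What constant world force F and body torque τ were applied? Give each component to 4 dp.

F = (2.7000, -2.8000, -0.7000)
τ = (0.1500, 0.0400, -0.1900)

velocity change Δv = (0.05400000, -0.05600000, -0.01400000)
applied force F = (2.7000, -2.8000, -0.7000)
rate change Δω = (0.09300000, 0.01456000, -0.15968000)
applied torque τ = (0.1500, 0.0400, -0.1900)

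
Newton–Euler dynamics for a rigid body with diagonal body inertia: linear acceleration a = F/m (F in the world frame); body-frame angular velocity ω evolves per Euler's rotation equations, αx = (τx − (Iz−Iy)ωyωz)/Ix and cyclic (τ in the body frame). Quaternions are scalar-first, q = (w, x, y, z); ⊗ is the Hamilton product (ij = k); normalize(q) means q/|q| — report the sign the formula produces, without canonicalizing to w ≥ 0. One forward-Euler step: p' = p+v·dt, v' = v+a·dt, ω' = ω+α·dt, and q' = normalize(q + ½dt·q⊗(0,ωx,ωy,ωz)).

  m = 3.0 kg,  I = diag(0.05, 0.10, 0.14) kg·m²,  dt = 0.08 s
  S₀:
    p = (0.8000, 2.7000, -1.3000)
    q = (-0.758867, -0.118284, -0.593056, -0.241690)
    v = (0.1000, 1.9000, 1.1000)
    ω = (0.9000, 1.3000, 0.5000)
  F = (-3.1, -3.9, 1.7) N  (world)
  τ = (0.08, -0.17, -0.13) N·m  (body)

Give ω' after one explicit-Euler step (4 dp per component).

precession coupling ω×(Iω) = (0.0260, -0.0405, 0.0585)
angular accel α = (1.0800, -1.2950, -1.3464)
ω + α·dt = (0.9864, 1.1964, 0.3923)

ω' = (0.9864, 1.1964, 0.3923)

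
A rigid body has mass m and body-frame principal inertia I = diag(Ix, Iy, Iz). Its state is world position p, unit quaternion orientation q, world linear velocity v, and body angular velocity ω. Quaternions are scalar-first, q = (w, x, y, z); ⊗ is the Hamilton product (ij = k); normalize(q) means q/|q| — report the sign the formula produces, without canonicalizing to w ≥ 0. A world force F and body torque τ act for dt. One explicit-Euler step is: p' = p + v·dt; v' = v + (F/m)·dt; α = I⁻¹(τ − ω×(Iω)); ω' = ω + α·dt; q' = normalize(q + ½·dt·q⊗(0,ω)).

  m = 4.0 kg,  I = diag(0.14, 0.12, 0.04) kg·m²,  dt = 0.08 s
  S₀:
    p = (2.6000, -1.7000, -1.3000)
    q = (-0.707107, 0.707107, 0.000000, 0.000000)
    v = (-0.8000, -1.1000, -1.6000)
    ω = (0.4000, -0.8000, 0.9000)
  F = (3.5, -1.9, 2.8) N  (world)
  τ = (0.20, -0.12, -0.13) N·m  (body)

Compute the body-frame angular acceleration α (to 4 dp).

precession coupling ω×(Iω) = (0.0576, 0.0360, 0.0064)
α = I⁻¹(τ − ω×Iω) = (1.0171, -1.3000, -3.4100)

α = (1.0171, -1.3000, -3.4100)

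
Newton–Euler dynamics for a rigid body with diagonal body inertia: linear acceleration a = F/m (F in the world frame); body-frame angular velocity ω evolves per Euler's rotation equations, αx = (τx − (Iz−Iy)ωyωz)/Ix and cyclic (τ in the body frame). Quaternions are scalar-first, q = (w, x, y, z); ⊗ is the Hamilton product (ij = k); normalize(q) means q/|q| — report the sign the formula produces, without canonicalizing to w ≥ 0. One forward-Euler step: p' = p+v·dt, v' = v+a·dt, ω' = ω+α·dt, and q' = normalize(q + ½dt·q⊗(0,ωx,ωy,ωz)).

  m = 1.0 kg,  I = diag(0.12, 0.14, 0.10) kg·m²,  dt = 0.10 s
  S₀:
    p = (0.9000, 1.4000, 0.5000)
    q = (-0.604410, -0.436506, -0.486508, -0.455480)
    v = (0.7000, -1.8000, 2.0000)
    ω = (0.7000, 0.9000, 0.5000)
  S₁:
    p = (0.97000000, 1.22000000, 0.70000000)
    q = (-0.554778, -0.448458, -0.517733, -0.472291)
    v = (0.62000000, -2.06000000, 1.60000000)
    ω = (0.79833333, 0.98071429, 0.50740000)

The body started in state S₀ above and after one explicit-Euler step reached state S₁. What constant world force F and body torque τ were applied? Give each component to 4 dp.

F = (-0.8000, -2.6000, -4.0000)
τ = (0.1000, 0.1200, 0.0200)

v₁ − v₀ = (-0.08000000, -0.26000000, -0.40000000)
m·(v₁−v₀)/dt = (-0.8000, -2.6000, -4.0000)
ω₁ − ω₀ = (0.09833333, 0.08071429, 0.00740000)
gyro term ω₀×Iω₀ = (-0.0180, 0.0070, 0.0126)
τ = I·(Δω/dt) + ω₀×(Iω₀) = (0.1000, 0.1200, 0.0200)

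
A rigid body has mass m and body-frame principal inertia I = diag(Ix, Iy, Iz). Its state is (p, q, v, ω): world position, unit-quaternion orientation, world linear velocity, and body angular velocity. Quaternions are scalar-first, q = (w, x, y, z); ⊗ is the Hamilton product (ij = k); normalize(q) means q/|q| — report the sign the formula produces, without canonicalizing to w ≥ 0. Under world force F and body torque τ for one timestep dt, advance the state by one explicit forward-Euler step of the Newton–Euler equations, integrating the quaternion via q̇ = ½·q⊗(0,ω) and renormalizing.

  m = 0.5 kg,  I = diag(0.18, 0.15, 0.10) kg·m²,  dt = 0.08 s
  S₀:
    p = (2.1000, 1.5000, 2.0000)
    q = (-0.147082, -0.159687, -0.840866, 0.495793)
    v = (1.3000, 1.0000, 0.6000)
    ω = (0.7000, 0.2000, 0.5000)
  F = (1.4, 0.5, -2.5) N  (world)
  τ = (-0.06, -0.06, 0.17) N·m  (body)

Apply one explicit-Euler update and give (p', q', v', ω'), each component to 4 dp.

p' = (2.2040, 1.5800, 2.0480)
q' = (-0.1457, -0.1845, -0.8245, 0.5148)
v' = (1.5240, 1.0800, 0.2000)
ω' = (0.6756, 0.1531, 0.6394)

linear accel F/m = (2.8000, 1.0000, -5.0000)
p' = p + v·dt = (2.2040, 1.5800, 2.0480)
v + (F/m)dt = (1.5240, 1.0800, 0.2000)
gyro term ω×Iω = (-0.0050, 0.0280, -0.0042)
angular accel α = (-0.3056, -0.5867, 1.7420)
ω + α·dt = (0.6756, 0.1531, 0.6394)
q⊗(0,ω) = (0.0320576, -0.6225490, 0.3974822, 0.4831278)
q + ½dt·q⊗(0,ω), renormalized = (-0.1457, -0.1845, -0.8245, 0.5148)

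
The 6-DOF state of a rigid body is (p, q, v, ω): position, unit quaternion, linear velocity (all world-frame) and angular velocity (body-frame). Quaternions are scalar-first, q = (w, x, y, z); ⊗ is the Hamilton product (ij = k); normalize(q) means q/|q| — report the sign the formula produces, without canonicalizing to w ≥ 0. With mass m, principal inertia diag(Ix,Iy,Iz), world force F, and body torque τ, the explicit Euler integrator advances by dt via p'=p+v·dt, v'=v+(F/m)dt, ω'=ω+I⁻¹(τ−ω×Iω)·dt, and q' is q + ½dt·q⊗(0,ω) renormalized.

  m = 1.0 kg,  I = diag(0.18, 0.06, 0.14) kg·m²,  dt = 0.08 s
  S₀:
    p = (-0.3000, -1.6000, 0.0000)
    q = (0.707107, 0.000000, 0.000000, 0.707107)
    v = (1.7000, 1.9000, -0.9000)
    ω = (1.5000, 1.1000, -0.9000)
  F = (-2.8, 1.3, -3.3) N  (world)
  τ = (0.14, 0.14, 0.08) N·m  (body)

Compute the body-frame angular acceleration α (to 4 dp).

α = (1.2178, 3.2333, 1.9857)

precession coupling ω×(Iω) = (-0.0792, -0.0540, -0.1980)
(τ − ω×Iω)/I = (1.2178, 3.2333, 1.9857)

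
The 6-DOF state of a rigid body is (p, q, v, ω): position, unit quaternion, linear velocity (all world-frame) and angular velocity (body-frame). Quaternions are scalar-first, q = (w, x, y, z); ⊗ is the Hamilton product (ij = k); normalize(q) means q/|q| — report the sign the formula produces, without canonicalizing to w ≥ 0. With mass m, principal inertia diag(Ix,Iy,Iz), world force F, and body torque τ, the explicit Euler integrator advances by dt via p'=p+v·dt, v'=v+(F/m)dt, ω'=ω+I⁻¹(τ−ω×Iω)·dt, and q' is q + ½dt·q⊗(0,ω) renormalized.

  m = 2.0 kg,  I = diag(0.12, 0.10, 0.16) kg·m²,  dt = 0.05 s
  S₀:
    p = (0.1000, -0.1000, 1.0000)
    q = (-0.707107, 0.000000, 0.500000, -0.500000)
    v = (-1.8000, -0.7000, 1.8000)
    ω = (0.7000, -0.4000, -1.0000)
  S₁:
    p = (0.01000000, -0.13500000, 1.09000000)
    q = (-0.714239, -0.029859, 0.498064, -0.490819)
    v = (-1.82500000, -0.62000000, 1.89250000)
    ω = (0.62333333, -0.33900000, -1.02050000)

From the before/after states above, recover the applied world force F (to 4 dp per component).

velocity change Δv = (-0.02500000, 0.08000000, 0.09250000)
F = m·Δv/dt = (-1.0000, 3.2000, 3.7000)

F = (-1.0000, 3.2000, 3.7000)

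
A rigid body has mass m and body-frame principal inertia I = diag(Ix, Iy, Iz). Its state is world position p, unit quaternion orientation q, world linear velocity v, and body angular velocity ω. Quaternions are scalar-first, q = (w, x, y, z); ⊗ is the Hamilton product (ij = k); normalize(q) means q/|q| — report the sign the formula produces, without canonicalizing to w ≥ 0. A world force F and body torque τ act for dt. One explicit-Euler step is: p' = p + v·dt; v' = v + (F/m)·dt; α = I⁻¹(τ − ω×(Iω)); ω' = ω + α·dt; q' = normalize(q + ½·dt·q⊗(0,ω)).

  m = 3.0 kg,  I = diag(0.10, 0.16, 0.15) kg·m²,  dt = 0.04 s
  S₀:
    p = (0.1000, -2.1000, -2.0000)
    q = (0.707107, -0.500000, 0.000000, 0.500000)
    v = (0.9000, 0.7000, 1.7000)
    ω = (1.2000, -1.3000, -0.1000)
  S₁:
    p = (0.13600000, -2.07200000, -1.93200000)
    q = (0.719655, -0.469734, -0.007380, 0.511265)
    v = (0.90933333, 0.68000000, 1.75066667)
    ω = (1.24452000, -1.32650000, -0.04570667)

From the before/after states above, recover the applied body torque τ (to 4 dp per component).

τ = (0.1100, -0.1000, 0.1100)

Δω = ω₁−ω₀ = (0.04452000, -0.02650000, 0.05429333)
applied torque τ = (0.1100, -0.1000, 0.1100)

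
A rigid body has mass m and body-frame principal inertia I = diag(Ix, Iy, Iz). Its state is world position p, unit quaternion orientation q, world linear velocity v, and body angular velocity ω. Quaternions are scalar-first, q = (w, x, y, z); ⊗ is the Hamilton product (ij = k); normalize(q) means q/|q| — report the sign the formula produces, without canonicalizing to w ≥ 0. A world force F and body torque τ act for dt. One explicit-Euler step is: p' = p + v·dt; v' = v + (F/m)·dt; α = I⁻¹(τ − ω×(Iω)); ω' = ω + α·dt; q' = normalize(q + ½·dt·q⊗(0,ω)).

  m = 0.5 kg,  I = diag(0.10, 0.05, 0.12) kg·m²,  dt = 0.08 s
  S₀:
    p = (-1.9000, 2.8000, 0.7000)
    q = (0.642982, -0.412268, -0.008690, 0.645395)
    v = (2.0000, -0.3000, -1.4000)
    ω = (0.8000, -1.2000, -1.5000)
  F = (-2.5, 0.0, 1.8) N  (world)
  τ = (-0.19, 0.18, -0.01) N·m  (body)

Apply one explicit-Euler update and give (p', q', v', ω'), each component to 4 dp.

p' = (-1.7400, 2.7760, 0.5880)
q' = (0.6921, -0.3590, -0.0435, 0.6247)
v' = (1.6000, -0.3000, -1.1120)
ω' = (0.5472, -0.9504, -1.5387)

p + v·dt = (-1.7400, 2.7760, 0.5880)
v' = v + a·dt = (1.6000, -0.3000, -1.1120)
precession coupling ω×(Iω) = (0.1260, 0.0240, 0.0480)
(τ − ω×Iω)/I = (-3.1600, 3.1200, -0.4833)
new body rate ω' = (0.5472, -0.9504, -1.5387)
2q̇ = q⊗(0,ω) = (1.2874789, 1.3018946, -0.8736644, -0.4627994)
updated quaternion q' = (0.6921, -0.3590, -0.0435, 0.6247)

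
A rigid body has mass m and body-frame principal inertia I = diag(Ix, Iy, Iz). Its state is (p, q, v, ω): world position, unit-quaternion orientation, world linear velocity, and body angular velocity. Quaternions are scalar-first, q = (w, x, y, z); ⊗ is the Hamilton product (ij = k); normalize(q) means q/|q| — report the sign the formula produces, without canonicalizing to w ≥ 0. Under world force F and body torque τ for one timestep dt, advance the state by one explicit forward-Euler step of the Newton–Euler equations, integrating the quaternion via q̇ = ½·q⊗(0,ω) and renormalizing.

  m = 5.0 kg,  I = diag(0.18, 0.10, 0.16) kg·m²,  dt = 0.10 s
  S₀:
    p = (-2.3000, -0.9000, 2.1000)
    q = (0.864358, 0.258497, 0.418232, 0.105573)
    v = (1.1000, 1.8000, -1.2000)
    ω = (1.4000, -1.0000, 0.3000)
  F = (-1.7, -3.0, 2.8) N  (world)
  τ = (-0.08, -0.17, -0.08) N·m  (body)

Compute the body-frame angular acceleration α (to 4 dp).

gyro term ω×Iω = (-0.0180, 0.0084, 0.1120)
(τ − ω×Iω)/I = (-0.3444, -1.7840, -1.2000)

α = (-0.3444, -1.7840, -1.2000)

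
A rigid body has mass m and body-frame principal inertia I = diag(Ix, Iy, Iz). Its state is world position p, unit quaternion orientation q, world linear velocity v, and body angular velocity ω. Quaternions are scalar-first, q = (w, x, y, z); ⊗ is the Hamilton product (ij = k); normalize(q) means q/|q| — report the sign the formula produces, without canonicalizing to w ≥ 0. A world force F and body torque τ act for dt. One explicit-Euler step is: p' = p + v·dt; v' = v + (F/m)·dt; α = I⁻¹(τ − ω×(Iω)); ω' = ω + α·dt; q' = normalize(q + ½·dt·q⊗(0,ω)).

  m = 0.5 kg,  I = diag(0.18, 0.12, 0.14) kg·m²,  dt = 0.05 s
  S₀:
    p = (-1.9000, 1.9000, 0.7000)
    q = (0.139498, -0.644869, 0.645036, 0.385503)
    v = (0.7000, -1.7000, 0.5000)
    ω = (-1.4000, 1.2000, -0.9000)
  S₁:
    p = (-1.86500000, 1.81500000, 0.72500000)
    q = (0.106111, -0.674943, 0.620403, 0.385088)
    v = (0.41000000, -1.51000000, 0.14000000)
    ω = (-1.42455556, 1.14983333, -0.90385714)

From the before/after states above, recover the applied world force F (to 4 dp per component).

F = (-2.9000, 1.9000, -3.6000)

velocity change Δv = (-0.29000000, 0.19000000, -0.36000000)
applied force F = (-2.9000, 1.9000, -3.6000)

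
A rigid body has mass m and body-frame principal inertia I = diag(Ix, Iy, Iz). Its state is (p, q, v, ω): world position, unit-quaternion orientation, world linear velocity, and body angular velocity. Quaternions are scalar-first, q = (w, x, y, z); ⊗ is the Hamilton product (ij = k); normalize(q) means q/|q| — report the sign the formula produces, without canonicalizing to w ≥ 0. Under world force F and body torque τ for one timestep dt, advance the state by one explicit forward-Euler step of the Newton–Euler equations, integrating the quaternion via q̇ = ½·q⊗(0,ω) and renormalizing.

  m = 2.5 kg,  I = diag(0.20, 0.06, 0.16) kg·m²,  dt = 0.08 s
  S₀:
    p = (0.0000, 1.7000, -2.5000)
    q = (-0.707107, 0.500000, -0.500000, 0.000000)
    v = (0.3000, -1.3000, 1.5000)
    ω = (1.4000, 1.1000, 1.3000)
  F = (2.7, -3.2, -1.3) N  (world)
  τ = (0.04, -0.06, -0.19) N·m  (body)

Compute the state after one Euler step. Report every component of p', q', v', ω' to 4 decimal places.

p' = (0.0240, 1.5960, -2.3800)
q' = (-0.7104, 0.4327, -0.5550, 0.0132)
v' = (0.3864, -1.4024, 1.4584)
ω' = (1.3588, 0.9229, 1.3128)

angular accel α = (-0.5150, -2.2133, 0.1600)
new body rate ω' = (1.3588, 0.9229, 1.3128)
2q̇ = q⊗(0,ω) = (-0.1500000, -1.6399498, -1.4278177, 0.3307609)
q' = normalize(q + ½dt·q⊗(0,ω)) = (-0.7104, 0.4327, -0.5550, 0.0132)
a = F/m = (1.0800, -1.2800, -0.5200)
p' = p + v·dt = (0.0240, 1.5960, -2.3800)
v + (F/m)dt = (0.3864, -1.4024, 1.4584)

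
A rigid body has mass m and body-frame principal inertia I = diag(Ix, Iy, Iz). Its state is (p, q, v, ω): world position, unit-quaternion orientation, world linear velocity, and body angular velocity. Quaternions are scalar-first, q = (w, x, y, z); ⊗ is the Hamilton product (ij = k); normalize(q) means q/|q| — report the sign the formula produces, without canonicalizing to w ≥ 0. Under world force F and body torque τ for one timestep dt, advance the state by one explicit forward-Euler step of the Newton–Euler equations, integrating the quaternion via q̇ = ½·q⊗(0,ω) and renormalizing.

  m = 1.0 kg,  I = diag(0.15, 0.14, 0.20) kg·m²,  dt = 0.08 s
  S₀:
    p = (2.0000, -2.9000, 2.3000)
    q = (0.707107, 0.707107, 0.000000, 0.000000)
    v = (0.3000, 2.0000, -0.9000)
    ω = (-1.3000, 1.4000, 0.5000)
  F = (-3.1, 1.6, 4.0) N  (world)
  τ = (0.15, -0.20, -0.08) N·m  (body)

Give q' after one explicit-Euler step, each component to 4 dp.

q' = (0.7416, 0.6683, 0.0254, 0.0536)

2q̇ = q⊗(0,ω) = (0.9192391, -0.9192391, 0.6363963, 1.3435033)
q' = normalize(q + ½dt·q⊗(0,ω)) = (0.7416, 0.6683, 0.0254, 0.0536)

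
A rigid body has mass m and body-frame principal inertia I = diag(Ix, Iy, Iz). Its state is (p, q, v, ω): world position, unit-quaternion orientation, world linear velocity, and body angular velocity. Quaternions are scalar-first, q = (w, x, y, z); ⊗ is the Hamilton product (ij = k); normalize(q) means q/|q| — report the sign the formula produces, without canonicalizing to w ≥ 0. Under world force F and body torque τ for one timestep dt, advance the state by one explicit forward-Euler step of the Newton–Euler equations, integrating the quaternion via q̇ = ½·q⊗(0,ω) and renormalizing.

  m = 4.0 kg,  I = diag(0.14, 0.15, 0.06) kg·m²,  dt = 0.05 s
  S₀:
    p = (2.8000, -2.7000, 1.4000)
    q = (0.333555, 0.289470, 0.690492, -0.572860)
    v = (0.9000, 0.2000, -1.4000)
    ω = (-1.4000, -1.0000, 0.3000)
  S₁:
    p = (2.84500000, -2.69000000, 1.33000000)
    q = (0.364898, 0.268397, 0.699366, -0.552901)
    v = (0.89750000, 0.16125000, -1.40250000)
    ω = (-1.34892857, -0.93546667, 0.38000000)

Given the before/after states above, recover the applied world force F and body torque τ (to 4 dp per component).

Δω = ω₁−ω₀ = (0.05107143, 0.06453333, 0.08000000)
gyro term ω₀×Iω₀ = (0.0270, -0.0336, 0.0140)
applied torque τ = (0.1700, 0.1600, 0.1100)
velocity change Δv = (-0.00250000, -0.03875000, -0.00250000)
applied force F = (-0.2000, -3.1000, -0.2000)

F = (-0.2000, -3.1000, -0.2000)
τ = (0.1700, 0.1600, 0.1100)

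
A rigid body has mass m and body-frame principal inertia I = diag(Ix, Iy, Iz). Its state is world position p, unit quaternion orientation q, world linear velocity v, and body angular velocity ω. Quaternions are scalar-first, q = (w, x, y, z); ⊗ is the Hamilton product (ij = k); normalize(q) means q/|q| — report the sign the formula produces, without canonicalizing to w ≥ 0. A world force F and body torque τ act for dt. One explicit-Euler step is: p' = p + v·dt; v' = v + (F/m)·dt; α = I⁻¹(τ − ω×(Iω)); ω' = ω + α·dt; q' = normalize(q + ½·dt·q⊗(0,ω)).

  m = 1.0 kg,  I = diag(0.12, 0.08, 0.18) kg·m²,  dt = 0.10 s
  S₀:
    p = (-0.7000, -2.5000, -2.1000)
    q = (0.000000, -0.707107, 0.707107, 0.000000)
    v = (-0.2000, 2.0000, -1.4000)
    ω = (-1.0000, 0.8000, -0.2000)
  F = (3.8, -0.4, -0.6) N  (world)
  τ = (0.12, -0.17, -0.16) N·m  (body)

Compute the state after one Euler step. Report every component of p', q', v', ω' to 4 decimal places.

p' = (-0.7200, -2.3000, -2.2400)
q' = (-0.0635, -0.7127, 0.6986, 0.0071)
v' = (0.1800, 1.9600, -1.4600)
ω' = (-0.8867, 0.6025, -0.3067)

(τ − ω×Iω)/I = (1.1333, -1.9750, -1.0667)
new body rate ω' = (-0.8867, 0.6025, -0.3067)
Hamilton product q⊗(0,ω) = (-1.2727926, -0.1414214, -0.1414214, 0.1414214)
updated quaternion q' = (-0.0635, -0.7127, 0.6986, 0.0071)
p + v·dt = (-0.7200, -2.3000, -2.2400)
v' = v + a·dt = (0.1800, 1.9600, -1.4600)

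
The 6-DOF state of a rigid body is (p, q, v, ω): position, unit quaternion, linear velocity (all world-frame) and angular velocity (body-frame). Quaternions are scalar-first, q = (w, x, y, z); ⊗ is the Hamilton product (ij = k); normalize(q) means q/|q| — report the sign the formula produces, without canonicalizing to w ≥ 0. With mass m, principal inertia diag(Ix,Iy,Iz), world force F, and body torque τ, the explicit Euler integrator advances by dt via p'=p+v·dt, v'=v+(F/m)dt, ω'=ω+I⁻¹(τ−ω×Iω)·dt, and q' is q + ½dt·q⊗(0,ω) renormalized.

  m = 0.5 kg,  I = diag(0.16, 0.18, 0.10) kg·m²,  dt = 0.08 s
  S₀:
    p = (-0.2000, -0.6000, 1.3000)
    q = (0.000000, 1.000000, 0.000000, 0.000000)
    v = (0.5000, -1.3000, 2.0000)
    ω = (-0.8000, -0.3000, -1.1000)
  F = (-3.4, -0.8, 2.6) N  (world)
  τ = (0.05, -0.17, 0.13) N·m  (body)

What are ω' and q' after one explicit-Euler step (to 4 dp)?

angular accel α = (0.4775, -1.2378, 1.2520)
ω + α·dt = (-0.7618, -0.3990, -0.9998)
Hamilton product q⊗(0,ω) = (0.8000000, 0.0000000, 1.1000000, -0.3000000)
q' = normalize(q + ½dt·q⊗(0,ω)) = (0.0320, 0.9985, 0.0439, -0.0120)

ω' = (-0.7618, -0.3990, -0.9998)
q' = (0.0320, 0.9985, 0.0439, -0.0120)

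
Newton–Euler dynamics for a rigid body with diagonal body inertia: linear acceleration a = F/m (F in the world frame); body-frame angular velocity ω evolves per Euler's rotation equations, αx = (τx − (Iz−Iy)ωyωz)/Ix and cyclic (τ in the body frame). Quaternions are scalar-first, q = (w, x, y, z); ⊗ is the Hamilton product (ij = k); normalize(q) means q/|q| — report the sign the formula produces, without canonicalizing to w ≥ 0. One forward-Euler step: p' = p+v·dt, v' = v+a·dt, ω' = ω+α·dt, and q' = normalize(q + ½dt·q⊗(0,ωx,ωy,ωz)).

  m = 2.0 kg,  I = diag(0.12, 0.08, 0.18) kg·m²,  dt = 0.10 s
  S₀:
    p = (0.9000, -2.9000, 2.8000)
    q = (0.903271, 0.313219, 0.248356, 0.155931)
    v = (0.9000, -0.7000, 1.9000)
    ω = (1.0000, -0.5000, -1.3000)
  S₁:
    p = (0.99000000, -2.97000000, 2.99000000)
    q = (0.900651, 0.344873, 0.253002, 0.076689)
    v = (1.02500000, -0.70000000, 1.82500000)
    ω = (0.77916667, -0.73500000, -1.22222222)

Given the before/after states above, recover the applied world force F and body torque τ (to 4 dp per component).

velocity change Δv = (0.12500000, 0.00000000, -0.07500000)
applied force F = (2.5000, 0.0000, -1.5000)
rate change Δω = (-0.22083333, -0.23500000, 0.07777778)
ω₀×(Iω₀) = (0.0650, 0.0780, 0.0200)
τ = I·(Δω/dt) + ω₀×(Iω₀) = (-0.2000, -0.1100, 0.1600)

F = (2.5000, 0.0000, -1.5000)
τ = (-0.2000, -0.1100, 0.1600)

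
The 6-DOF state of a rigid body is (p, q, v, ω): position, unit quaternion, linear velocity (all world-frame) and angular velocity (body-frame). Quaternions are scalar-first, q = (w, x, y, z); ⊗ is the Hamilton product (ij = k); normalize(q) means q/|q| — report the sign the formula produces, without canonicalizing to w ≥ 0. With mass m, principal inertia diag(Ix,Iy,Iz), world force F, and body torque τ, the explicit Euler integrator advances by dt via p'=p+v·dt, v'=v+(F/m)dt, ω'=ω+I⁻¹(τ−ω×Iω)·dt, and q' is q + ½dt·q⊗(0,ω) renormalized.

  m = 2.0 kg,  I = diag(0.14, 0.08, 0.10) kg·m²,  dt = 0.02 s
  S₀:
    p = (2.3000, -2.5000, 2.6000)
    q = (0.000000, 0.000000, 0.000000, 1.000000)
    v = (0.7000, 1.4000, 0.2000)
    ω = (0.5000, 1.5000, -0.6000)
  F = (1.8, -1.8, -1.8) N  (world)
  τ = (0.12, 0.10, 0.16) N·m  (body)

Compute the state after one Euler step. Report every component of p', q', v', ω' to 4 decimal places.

p' = (2.3140, -2.4720, 2.6040)
q' = (0.0060, -0.0150, 0.0050, 0.9999)
v' = (0.7180, 1.3820, 0.1820)
ω' = (0.5197, 1.5280, -0.5590)

angular accel α = (0.9857, 1.4000, 2.0500)
ω' = ω + α·dt = (0.5197, 1.5280, -0.5590)
2q̇ = q⊗(0,ω) = (0.6000000, -1.5000000, 0.5000000, 0.0000000)
q' = normalize(q + ½dt·q⊗(0,ω)) = (0.0060, -0.0150, 0.0050, 0.9999)
a = (0.9000, -0.9000, -0.9000)
p' = p + v·dt = (2.3140, -2.4720, 2.6040)
v + (F/m)dt = (0.7180, 1.3820, 0.1820)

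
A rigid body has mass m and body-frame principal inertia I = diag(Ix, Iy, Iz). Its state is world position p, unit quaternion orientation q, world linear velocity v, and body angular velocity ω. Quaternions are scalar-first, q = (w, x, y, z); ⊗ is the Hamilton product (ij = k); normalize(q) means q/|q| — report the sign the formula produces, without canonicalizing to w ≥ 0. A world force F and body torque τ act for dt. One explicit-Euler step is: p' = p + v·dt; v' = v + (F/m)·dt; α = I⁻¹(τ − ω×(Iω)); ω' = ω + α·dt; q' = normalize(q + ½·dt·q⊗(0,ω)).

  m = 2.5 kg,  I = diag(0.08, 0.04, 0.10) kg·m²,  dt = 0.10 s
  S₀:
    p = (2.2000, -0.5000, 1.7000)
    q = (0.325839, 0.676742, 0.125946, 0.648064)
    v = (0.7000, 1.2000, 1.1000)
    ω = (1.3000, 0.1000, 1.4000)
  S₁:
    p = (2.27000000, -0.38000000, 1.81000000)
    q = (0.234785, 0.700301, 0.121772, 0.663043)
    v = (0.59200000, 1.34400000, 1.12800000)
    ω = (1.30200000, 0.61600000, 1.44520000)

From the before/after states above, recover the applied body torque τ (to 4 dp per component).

τ = (0.0100, 0.1700, 0.0400)

Δω = ω₁−ω₀ = (0.00200000, 0.51600000, 0.04520000)
τ = I·(Δω/dt) + ω₀×(Iω₀) = (0.0100, 0.1700, 0.0400)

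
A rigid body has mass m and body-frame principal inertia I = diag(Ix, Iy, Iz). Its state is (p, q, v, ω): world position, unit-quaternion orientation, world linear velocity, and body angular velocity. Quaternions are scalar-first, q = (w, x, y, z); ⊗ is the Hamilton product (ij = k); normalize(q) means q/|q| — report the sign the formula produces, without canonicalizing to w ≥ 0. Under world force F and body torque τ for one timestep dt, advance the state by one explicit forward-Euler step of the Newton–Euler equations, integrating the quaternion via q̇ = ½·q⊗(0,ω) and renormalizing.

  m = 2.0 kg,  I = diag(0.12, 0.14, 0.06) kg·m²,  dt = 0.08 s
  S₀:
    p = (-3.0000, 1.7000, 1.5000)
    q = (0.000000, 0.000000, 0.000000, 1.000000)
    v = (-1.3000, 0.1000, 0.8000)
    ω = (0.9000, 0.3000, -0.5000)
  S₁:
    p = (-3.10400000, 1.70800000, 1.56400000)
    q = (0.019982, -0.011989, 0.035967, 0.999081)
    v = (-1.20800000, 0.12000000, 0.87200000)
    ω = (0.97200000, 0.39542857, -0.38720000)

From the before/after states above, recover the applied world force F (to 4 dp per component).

F = (2.3000, 0.5000, 1.8000)

velocity change Δv = (0.09200000, 0.02000000, 0.07200000)
F = m·Δv/dt = (2.3000, 0.5000, 1.8000)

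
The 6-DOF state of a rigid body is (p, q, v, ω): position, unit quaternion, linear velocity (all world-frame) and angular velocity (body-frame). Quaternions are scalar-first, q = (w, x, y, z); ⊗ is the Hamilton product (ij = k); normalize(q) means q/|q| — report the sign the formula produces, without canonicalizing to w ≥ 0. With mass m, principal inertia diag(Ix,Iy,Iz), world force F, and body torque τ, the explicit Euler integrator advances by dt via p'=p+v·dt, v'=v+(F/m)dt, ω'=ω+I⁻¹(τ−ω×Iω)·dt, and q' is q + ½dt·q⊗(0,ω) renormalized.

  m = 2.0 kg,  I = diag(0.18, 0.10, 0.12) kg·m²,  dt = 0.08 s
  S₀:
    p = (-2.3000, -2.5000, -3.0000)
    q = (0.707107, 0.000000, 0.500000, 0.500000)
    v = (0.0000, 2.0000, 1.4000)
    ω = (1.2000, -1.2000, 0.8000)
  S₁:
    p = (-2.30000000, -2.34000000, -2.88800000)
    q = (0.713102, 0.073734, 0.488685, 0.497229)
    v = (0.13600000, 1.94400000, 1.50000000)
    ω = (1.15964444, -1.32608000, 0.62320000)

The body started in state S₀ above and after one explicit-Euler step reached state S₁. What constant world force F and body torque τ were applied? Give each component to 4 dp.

F = (3.4000, -1.4000, 2.5000)
τ = (-0.1100, -0.1000, -0.1500)

rate change Δω = (-0.04035556, -0.12608000, -0.17680000)
ω₀×(Iω₀) = (-0.0192, 0.0576, 0.1152)
applied torque τ = (-0.1100, -0.1000, -0.1500)
v₁ − v₀ = (0.13600000, -0.05600000, 0.10000000)
m·(v₁−v₀)/dt = (3.4000, -1.4000, 2.5000)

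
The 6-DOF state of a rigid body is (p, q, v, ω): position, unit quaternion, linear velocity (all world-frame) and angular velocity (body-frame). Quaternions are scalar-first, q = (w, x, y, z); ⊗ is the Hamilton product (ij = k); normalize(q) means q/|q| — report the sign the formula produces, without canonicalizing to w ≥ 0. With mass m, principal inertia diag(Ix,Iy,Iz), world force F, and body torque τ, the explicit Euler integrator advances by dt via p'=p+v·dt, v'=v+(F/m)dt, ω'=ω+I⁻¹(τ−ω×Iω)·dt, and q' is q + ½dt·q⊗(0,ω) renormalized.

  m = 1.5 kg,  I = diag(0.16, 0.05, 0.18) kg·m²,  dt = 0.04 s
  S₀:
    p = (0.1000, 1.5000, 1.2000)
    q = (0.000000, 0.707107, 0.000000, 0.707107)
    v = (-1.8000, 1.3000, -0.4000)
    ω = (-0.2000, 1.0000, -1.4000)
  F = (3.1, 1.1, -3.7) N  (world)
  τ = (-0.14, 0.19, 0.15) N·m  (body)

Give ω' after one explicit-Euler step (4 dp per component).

gyro term ω×Iω = (-0.1820, -0.0056, 0.0220)
α = I⁻¹(τ − ω×Iω) = (0.2625, 3.9120, 0.7111)
new body rate ω' = (-0.1895, 1.1565, -1.3716)

ω' = (-0.1895, 1.1565, -1.3716)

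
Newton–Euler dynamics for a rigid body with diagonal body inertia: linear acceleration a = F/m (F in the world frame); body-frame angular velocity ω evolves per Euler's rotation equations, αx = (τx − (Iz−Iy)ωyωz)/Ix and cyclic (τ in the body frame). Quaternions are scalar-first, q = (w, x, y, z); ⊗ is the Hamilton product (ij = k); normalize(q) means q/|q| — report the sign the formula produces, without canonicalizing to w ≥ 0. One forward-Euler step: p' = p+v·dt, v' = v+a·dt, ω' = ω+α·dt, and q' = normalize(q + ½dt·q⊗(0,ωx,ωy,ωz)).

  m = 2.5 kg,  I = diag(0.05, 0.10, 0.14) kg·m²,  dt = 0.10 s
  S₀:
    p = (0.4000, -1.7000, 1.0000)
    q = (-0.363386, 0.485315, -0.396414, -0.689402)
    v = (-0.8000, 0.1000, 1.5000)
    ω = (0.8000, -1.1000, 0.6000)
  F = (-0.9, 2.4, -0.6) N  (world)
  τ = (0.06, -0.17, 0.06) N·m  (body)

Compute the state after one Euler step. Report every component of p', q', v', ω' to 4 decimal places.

p' = (0.3200, -1.6900, 1.1500)
q' = (-0.3829, 0.4198, -0.4174, -0.7092)
v' = (-0.8360, 0.1960, 1.4760)
ω' = (0.9728, -1.2268, 0.6743)

a = (-0.3600, 0.9600, -0.2400)
new position p' = (0.3200, -1.6900, 1.1500)
v + (F/m)dt = (-0.8360, 0.1960, 1.4760)
ω×(Iω) gyroscopic = (-0.0264, -0.0432, -0.0440)
(τ − ω×Iω)/I = (1.7280, -1.2680, 0.7429)
ω + α·dt = (0.9728, -1.2268, 0.6743)
2q̇ = q⊗(0,ω) = (-0.4106662, -1.2868994, -0.4429860, -0.4347469)
q' = normalize(q + ½dt·q⊗(0,ω)) = (-0.3829, 0.4198, -0.4174, -0.7092)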